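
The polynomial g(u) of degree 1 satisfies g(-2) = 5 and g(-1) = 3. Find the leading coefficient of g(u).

-2

Write g(u) = au + b. Substituting each data point gives a linear system:
  -2a + b = 5
  -a + b = 3
Solving the system yields a = -2, b = 1.
So g(u) = -2u + 1.
The leading coefficient is -2.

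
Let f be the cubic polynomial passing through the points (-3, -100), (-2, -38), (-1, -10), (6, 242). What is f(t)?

f(t) = 2t^3 - 5t^2 - t - 4

Write f(t) = at^3 + bt^2 + ct + d. Substituting each data point gives a linear system:
  -27a + 9b - 3c + d = -100
  -8a + 4b - 2c + d = -38
  -a + b - c + d = -10
  216a + 36b + 6c + d = 242
Solving the system yields a = 2, b = -5, c = -1, d = -4.
So f(t) = 2t³ - 5t² - t - 4.
Check: f(-3) = -100. ✓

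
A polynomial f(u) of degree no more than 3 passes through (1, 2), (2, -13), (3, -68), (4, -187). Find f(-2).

Forward differences of the values at u = 1, 2, 3, 4:
  f  : 2  -13  -68  -187
  Δ  : -15  -55  -119
  Δ^2: -40  -64
  Δ^3: -24
The third differences are constant, confirming degree 3.
Interpolating (Newton forward form) and evaluating at u = -2 gives f(-2) = 47.

47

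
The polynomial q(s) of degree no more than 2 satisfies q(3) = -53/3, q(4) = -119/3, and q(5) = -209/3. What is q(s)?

Write q(s) = as^2 + bs + c. Substituting each data point gives a linear system:
  9a + 3b + c = -53/3
  16a + 4b + c = -119/3
  25a + 5b + c = -209/3
Solving the system yields a = -4, b = 6, c = 1/3.
So q(s) = -4s^2 + 6s + 1/3.
Check: q(3) = -53/3. ✓

q(s) = -4s^2 + 6s + 1/3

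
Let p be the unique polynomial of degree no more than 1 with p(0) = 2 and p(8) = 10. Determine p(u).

Using the Lagrange interpolation formula with nodes 0, 8:
  L_0(u) = (u - 8) / -8
  L_1(u) = u / 8
Then p(u) = 2·L_0(u) + 10·L_1(u).
Expanding and collecting terms gives p(u) = u + 2.
Check: p(8) = 10. ✓

p(u) = u + 2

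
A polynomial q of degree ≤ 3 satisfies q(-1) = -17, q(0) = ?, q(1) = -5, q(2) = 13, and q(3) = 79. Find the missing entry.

-5

On equispaced nodes a degree-3 polynomial has vanishing fourth forward difference, so
  q(-1) - 4·q(0) + 6·q(1) - 4·q(2) + q(3) = 0.
Substituting the known values and solving for q(0):
  -4·q(0) = 20
  q(0) = -5.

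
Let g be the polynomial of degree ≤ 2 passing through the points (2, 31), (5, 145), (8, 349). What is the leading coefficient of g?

5

Write g(x) = ax^2 + bx + c. Substituting each data point gives a linear system:
  4a + 2b + c = 31
  25a + 5b + c = 145
  64a + 8b + c = 349
Solving the system yields a = 5, b = 3, c = 5.
So g(x) = 5x^2 + 3x + 5.
The leading coefficient is 5.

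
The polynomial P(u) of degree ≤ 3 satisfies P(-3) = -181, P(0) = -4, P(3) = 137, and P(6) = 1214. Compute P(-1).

-11

Write P(u) = au^3 + bu^2 + cu + d. Substituting each data point gives a linear system:
  -27a + 9b - 3c + d = -181
  d = -4
  27a + 9b + 3c + d = 137
  216a + 36b + 6c + d = 1214
Solving the system yields a = 6, b = -2, c = -1, d = -4.
So P(u) = 6u^3 - 2u^2 - u - 4.
Then P(-1) = -11.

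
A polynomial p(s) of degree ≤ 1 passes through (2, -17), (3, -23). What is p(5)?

Using the Lagrange interpolation formula with nodes 2, 3:
  L_0(s) = (s - 3) / -1
  L_1(s) = (s - 2) / 1
Then p(s) = -17·L_0(s) - 23·L_1(s).
Expanding and collecting terms gives p(s) = -6s - 5.
Evaluating at s = 5: p(5) = -35.

-35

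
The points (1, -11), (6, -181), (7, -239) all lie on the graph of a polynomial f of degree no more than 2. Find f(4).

Using the Lagrange interpolation formula with nodes 1, 6, 7:
  L_0(x) = (x - 6)(x - 7) / 30
  L_1(x) = (x - 1)(x - 7) / -5
  L_2(x) = (x - 1)(x - 6) / 6
Then f(x) = -11·L_0(x) - 181·L_1(x) - 239·L_2(x).
Expanding and collecting terms gives f(x) = -4x^2 - 6x - 1.
Evaluating at x = 4: f(4) = -89.

-89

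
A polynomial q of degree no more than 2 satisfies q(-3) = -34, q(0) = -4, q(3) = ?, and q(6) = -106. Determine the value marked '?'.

-28

The 3 known points determine the degree-2 polynomial uniquely.
Write q(x) = ax^2 + bx + c. Substituting each data point gives a linear system:
  9a - 3b + c = -34
  c = -4
  36a + 6b + c = -106
Solving the system yields a = -3, b = 1, c = -4.
So q(x) = -3x² + x - 4.
Then q(3) = -28.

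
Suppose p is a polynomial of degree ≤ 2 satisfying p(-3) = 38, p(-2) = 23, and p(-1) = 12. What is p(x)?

p(x) = 2x^2 - 5x + 5

Write p(x) = ax^2 + bx + c. Substituting each data point gives a linear system:
  9a - 3b + c = 38
  4a - 2b + c = 23
  a - b + c = 12
Solving the system yields a = 2, b = -5, c = 5.
So p(x) = 2x² - 5x + 5.
Check: p(-1) = 12. ✓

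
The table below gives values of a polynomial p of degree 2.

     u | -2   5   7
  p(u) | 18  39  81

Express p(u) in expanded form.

Write p(u) = au^2 + bu + c. Substituting each data point gives a linear system:
  4a - 2b + c = 18
  25a + 5b + c = 39
  49a + 7b + c = 81
Solving the system yields a = 2, b = -3, c = 4.
So p(u) = 2u² - 3u + 4.
Check: p(-2) = 18. ✓

p(u) = 2u^2 - 3u + 4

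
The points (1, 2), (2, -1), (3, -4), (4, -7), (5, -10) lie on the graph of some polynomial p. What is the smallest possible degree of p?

Forward differences of the values at x = 1, 2, 3, 4, 5:
  p  : 2  -1  -4  -7  -10
  Δ  : -3  -3  -3  -3
  Δ^2: 0  0  0
  Δ^3: 0  0
  Δ^4: 0
The first differences are constant (-3) and nonzero, while all higher differences vanish, so the minimal degree is 1.

1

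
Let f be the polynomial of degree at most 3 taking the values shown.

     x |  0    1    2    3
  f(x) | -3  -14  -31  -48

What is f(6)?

-39

Using the Lagrange interpolation formula with nodes 0, 1, 2, 3:
  L_0(x) = (x - 1)(x - 2)(x - 3) / -6
  L_1(x) = x(x - 2)(x - 3) / 2
  L_2(x) = x(x - 1)(x - 3) / -2
  L_3(x) = x(x - 1)(x - 2) / 6
Then f(x) = -3·L_0(x) - 14·L_1(x) - 31·L_2(x) - 48·L_3(x).
Expanding and collecting terms gives f(x) = x^3 - 6x^2 - 6x - 3.
Evaluating at x = 6: f(6) = -39.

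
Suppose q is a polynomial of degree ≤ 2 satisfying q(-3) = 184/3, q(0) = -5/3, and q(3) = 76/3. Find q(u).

Write q(u) = au^2 + bu + c. Substituting each data point gives a linear system:
  9a - 3b + c = 184/3
  c = -5/3
  9a + 3b + c = 76/3
Solving the system yields a = 5, b = -6, c = -5/3.
So q(u) = 5u² - 6u - 5/3.
Check: q(-3) = 184/3. ✓

q(u) = 5u^2 - 6u - 5/3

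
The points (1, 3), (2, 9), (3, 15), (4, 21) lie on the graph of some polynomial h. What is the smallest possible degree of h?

1

Forward differences of the values at x = 1, 2, 3, 4:
  h  : 3  9  15  21
  Δ  : 6  6  6
  Δ^2: 0  0
  Δ^3: 0
The first differences are constant (6) and nonzero, while all higher differences vanish, so the minimal degree is 1.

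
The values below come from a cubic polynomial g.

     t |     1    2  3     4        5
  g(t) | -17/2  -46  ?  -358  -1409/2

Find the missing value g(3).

-301/2

The 4 known points determine the degree-3 polynomial uniquely.
Write g(t) = at^3 + bt^2 + ct + d. Substituting each data point gives a linear system:
  a + b + c + d = -17/2
  8a + 4b + 2c + d = -46
  64a + 16b + 4c + d = -358
  125a + 25b + 5c + d = -1409/2
Solving the system yields a = -6, b = 5/2, c = -3, d = -2.
So g(t) = -6t^3 + (5/2)t^2 - 3t - 2.
Then g(3) = -301/2.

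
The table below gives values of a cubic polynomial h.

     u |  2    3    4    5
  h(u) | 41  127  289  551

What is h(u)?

h(u) = 4u^3 + 2u^2 + 1

Using the Lagrange interpolation formula with nodes 2, 3, 4, 5:
  L_0(u) = (u - 3)(u - 4)(u - 5) / -6
  L_1(u) = (u - 2)(u - 4)(u - 5) / 2
  L_2(u) = (u - 2)(u - 3)(u - 5) / -2
  L_3(u) = (u - 2)(u - 3)(u - 4) / 6
Then h(u) = 41·L_0(u) + 127·L_1(u) + 289·L_2(u) + 551·L_3(u).
Expanding and collecting terms gives h(u) = 4u^3 + 2u^2 + 1.
Check: h(5) = 551. ✓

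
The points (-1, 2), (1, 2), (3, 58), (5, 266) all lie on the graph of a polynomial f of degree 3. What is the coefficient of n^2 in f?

Write f(n) = an^3 + bn^2 + cn + d. Substituting each data point gives a linear system:
  -a + b - c + d = 2
  a + b + c + d = 2
  27a + 9b + 3c + d = 58
  125a + 25b + 5c + d = 266
Solving the system yields a = 2, b = 1, c = -2, d = 1.
So f(n) = 2n^3 + n^2 - 2n + 1.
The coefficient of n^2 is 1.

1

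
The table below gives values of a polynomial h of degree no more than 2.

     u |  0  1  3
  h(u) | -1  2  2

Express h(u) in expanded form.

Using the Lagrange interpolation formula with nodes 0, 1, 3:
  L_0(u) = (u - 1)(u - 3) / 3
  L_1(u) = u(u - 3) / -2
  L_2(u) = u(u - 1) / 6
Then h(u) = -1·L_0(u) + 2·L_1(u) + 2·L_2(u).
Expanding and collecting terms gives h(u) = -u² + 4u - 1.
Check: h(3) = 2. ✓

h(u) = -u^2 + 4u - 1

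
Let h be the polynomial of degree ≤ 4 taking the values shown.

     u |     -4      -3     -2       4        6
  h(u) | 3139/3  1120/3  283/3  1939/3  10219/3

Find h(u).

Write h(u) = au^4 + bu^3 + cu^2 + du + e. Substituting each data point gives a linear system:
  256a - 64b + 16c - 4d + e = 3139/3
  81a - 27b + 9c - 3d + e = 1120/3
  16a - 8b + 4c - 2d + e = 283/3
  256a + 64b + 16c + 4d + e = 1939/3
  1296a + 216b + 36c + 6d + e = 10219/3
Solving the system yields a = 3, b = -3, c = 5, d = -2, e = -5/3.
So h(u) = 3u^4 - 3u^3 + 5u^2 - 2u - 5/3.
Check: h(-4) = 3139/3. ✓

h(u) = 3u^4 - 3u^3 + 5u^2 - 2u - 5/3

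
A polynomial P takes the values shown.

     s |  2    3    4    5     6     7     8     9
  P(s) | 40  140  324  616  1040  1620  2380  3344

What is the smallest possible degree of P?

3

Forward differences of the values at s = 2, 3, 4, 5, 6, 7, 8, 9:
  P  : 40  140  324  616  1040  1620  2380  3344
  Δ  : 100  184  292  424  580  760  964
  Δ^2: 84  108  132  156  180  204
  Δ^3: 24  24  24  24  24
  Δ^4: 0  0  0  0
  Δ^5: 0  0  0
  Δ^6: 0  0
  Δ^7: 0
The third differences are constant (24) and nonzero, while all higher differences vanish, so the minimal degree is 3.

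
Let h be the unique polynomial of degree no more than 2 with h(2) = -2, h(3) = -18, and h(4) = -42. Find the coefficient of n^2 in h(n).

-4

Write h(n) = an^2 + bn + c. Substituting each data point gives a linear system:
  4a + 2b + c = -2
  9a + 3b + c = -18
  16a + 4b + c = -42
Solving the system yields a = -4, b = 4, c = 6.
So h(n) = -4n^2 + 4n + 6.
The leading coefficient is -4.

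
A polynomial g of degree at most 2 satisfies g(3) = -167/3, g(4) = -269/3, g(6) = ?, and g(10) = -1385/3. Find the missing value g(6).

-545/3

The 3 known points determine the degree-2 polynomial uniquely.
Write g(n) = an^2 + bn + c. Substituting each data point gives a linear system:
  9a + 3b + c = -167/3
  16a + 4b + c = -269/3
  100a + 10b + c = -1385/3
Solving the system yields a = -4, b = -6, c = -5/3.
So g(n) = -4n^2 - 6n - 5/3.
Then g(6) = -545/3.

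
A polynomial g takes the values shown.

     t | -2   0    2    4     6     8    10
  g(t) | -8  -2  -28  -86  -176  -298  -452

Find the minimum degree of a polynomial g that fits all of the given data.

2

Forward differences of the values at t = -2, 0, 2, 4, 6, 8, 10:
  g  : -8  -2  -28  -86  -176  -298  -452
  Δ  : 6  -26  -58  -90  -122  -154
  Δ^2: -32  -32  -32  -32  -32
  Δ^3: 0  0  0  0
  Δ^4: 0  0  0
  Δ^5: 0  0
  Δ^6: 0
The second differences are constant (-32) and nonzero, while all higher differences vanish, so the minimal degree is 2.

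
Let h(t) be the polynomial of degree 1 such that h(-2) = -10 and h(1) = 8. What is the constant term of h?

Write h(t) = at + b. Substituting each data point gives a linear system:
  -2a + b = -10
  a + b = 8
Solving the system yields a = 6, b = 2.
So h(t) = 6t + 2.
The constant term is 2.

2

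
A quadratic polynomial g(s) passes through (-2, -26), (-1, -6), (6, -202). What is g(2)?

-18

Using the Lagrange interpolation formula with nodes -2, -1, 6:
  L_0(s) = (s + 1)(s - 6) / 8
  L_1(s) = (s + 2)(s - 6) / -7
  L_2(s) = (s + 2)(s + 1) / 56
Then g(s) = -26·L_0(s) - 6·L_1(s) - 202·L_2(s).
Expanding and collecting terms gives g(s) = -6s^2 + 2s + 2.
Evaluating at s = 2: g(2) = -18.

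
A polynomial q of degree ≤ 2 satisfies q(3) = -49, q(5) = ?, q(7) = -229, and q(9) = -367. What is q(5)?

-123

The 3 known points determine the degree-2 polynomial uniquely.
Write q(u) = au^2 + bu + c. Substituting each data point gives a linear system:
  9a + 3b + c = -49
  49a + 7b + c = -229
  81a + 9b + c = -367
Solving the system yields a = -4, b = -5, c = 2.
So q(u) = -4u^2 - 5u + 2.
Then q(5) = -123.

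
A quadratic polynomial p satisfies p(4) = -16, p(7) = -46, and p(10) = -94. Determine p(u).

p(u) = -u^2 + u - 4

Write p(u) = au^2 + bu + c. Substituting each data point gives a linear system:
  16a + 4b + c = -16
  49a + 7b + c = -46
  100a + 10b + c = -94
Solving the system yields a = -1, b = 1, c = -4.
So p(u) = -u^2 + u - 4.
Check: p(4) = -16. ✓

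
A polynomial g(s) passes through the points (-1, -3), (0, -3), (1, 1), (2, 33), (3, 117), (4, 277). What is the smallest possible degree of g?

Forward differences of the values at s = -1, 0, 1, 2, 3, 4:
  g  : -3  -3  1  33  117  277
  Δ  : 0  4  32  84  160
  Δ^2: 4  28  52  76
  Δ^3: 24  24  24
  Δ^4: 0  0
  Δ^5: 0
The third differences are constant (24) and nonzero, while all higher differences vanish, so the minimal degree is 3.

3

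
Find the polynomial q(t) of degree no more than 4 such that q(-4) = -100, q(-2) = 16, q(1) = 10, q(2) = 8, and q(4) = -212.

q(t) = -t^4 - t^3 + 6t^2 + 2t + 4

Write q(t) = at^4 + bt^3 + ct^2 + dt + e. Substituting each data point gives a linear system:
  256a - 64b + 16c - 4d + e = -100
  16a - 8b + 4c - 2d + e = 16
  a + b + c + d + e = 10
  16a + 8b + 4c + 2d + e = 8
  256a + 64b + 16c + 4d + e = -212
Solving the system yields a = -1, b = -1, c = 6, d = 2, e = 4.
So q(t) = -t^4 - t^3 + 6t^2 + 2t + 4.
Check: q(-2) = 16. ✓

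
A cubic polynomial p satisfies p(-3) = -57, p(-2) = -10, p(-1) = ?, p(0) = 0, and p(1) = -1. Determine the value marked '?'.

On equispaced nodes a degree-3 polynomial has vanishing fourth forward difference, so
  p(-3) - 4·p(-2) + 6·p(-1) - 4·p(0) + p(1) = 0.
Substituting the known values and solving for p(-1):
  6·p(-1) = 18
  p(-1) = 3.

3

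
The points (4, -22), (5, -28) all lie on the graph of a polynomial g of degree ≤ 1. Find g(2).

Write g(s) = as + b. Substituting each data point gives a linear system:
  4a + b = -22
  5a + b = -28
Solving the system yields a = -6, b = 2.
So g(s) = -6s + 2.
Then g(2) = -10.

-10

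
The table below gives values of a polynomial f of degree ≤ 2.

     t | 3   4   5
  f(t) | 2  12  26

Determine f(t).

Write f(t) = at^2 + bt + c. Substituting each data point gives a linear system:
  9a + 3b + c = 2
  16a + 4b + c = 12
  25a + 5b + c = 26
Solving the system yields a = 2, b = -4, c = -4.
So f(t) = 2t^2 - 4t - 4.
Check: f(3) = 2. ✓

f(t) = 2t^2 - 4t - 4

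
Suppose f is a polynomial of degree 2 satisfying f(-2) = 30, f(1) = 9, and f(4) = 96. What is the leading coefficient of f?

Write f(t) = at^2 + bt + c. Substituting each data point gives a linear system:
  4a - 2b + c = 30
  a + b + c = 9
  16a + 4b + c = 96
Solving the system yields a = 6, b = -1, c = 4.
So f(t) = 6t^2 - t + 4.
The leading coefficient is 6.

6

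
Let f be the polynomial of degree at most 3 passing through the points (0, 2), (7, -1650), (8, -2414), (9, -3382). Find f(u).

Using the Lagrange interpolation formula with nodes 0, 7, 8, 9:
  L_0(u) = (u - 7)(u - 8)(u - 9) / -504
  L_1(u) = u(u - 8)(u - 9) / 14
  L_2(u) = u(u - 7)(u - 9) / -8
  L_3(u) = u(u - 7)(u - 8) / 18
Then f(u) = 2·L_0(u) - 1650·L_1(u) - 2414·L_2(u) - 3382·L_3(u).
Expanding and collecting terms gives f(u) = -4u^3 - 6u^2 + 2u + 2.
Check: f(7) = -1650. ✓

f(u) = -4u^3 - 6u^2 + 2u + 2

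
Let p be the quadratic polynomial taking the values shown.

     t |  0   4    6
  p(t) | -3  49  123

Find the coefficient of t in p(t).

-3

Write p(t) = at^2 + bt + c. Substituting each data point gives a linear system:
  c = -3
  16a + 4b + c = 49
  36a + 6b + c = 123
Solving the system yields a = 4, b = -3, c = -3.
So p(t) = 4t² - 3t - 3.
The coefficient of t is -3.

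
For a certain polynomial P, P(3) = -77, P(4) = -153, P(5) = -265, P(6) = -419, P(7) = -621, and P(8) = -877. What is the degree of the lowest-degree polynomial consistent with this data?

3

Forward differences of the values at u = 3, 4, 5, 6, 7, 8:
  P  : -77  -153  -265  -419  -621  -877
  Δ  : -76  -112  -154  -202  -256
  Δ^2: -36  -42  -48  -54
  Δ^3: -6  -6  -6
  Δ^4: 0  0
  Δ^5: 0
The third differences are constant (-6) and nonzero, while all higher differences vanish, so the minimal degree is 3.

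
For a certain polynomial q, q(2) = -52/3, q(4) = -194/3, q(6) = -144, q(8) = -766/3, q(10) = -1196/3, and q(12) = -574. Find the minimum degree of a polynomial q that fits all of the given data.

2

Forward differences of the values at n = 2, 4, 6, 8, 10, 12:
  q  : -52/3  -194/3  -144  -766/3  -1196/3  -574
  Δ  : -142/3  -238/3  -334/3  -430/3  -526/3
  Δ^2: -32  -32  -32  -32
  Δ^3: 0  0  0
  Δ^4: 0  0
  Δ^5: 0
The second differences are constant (-32) and nonzero, while all higher differences vanish, so the minimal degree is 2.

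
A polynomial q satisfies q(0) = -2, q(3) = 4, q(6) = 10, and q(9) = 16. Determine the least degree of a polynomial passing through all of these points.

Forward differences of the values at x = 0, 3, 6, 9:
  q  : -2  4  10  16
  Δ  : 6  6  6
  Δ^2: 0  0
  Δ^3: 0
The first differences are constant (6) and nonzero, while all higher differences vanish, so the minimal degree is 1.

1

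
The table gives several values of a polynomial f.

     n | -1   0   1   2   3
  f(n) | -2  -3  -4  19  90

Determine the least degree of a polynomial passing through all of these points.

Forward differences of the values at n = -1, 0, 1, 2, 3:
  f  : -2  -3  -4  19  90
  Δ  : -1  -1  23  71
  Δ^2: 0  24  48
  Δ^3: 24  24
  Δ^4: 0
The third differences are constant (24) and nonzero, while all higher differences vanish, so the minimal degree is 3.

3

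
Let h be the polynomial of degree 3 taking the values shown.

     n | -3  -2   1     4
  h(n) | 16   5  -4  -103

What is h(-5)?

86

Write h(n) = an^3 + bn^2 + cn + d. Substituting each data point gives a linear system:
  -27a + 9b - 3c + d = 16
  -8a + 4b - 2c + d = 5
  a + b + c + d = -4
  64a + 16b + 4c + d = -103
Solving the system yields a = -1, b = -2, c = -2, d = 1.
So h(n) = -n^3 - 2n^2 - 2n + 1.
Then h(-5) = 86.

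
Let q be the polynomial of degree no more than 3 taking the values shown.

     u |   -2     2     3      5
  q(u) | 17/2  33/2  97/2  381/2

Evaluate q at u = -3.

Write q(u) = au^3 + bu^2 + cu + d. Substituting each data point gives a linear system:
  -8a + 4b - 2c + d = 17/2
  8a + 4b + 2c + d = 33/2
  27a + 9b + 3c + d = 97/2
  125a + 25b + 5c + d = 381/2
Solving the system yields a = 1, b = 3, c = -2, d = 1/2.
So q(u) = u^3 + 3u^2 - 2u + 1/2.
Then q(-3) = 13/2.

13/2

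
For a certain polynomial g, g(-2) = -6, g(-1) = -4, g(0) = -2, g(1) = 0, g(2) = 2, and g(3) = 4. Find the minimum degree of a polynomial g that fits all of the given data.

Forward differences of the values at n = -2, -1, 0, 1, 2, 3:
  g  : -6  -4  -2  0  2  4
  Δ  : 2  2  2  2  2
  Δ^2: 0  0  0  0
  Δ^3: 0  0  0
  Δ^4: 0  0
  Δ^5: 0
The first differences are constant (2) and nonzero, while all higher differences vanish, so the minimal degree is 1.

1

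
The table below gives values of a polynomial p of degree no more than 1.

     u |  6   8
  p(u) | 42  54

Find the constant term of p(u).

6

Write p(u) = au + b. Substituting each data point gives a linear system:
  6a + b = 42
  8a + b = 54
Solving the system yields a = 6, b = 6.
So p(u) = 6u + 6.
The constant term is 6.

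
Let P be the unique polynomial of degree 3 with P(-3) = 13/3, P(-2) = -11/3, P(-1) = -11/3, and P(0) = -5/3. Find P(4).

-281/3

Forward differences of the values at t = -3, -2, -1, 0:
  P  : 13/3  -11/3  -11/3  -5/3
  Δ  : -8  0  2
  Δ^2: 8  2
  Δ^3: -6
The third differences are constant, confirming degree 3.
Interpolating (Newton forward form) and evaluating at t = 4 gives P(4) = -281/3.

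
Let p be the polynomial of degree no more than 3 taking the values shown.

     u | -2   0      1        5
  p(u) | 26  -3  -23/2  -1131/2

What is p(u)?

p(u) = -4u^3 - 2u^2 - (5/2)u - 3

Write p(u) = au^3 + bu^2 + cu + d. Substituting each data point gives a linear system:
  -8a + 4b - 2c + d = 26
  d = -3
  a + b + c + d = -23/2
  125a + 25b + 5c + d = -1131/2
Solving the system yields a = -4, b = -2, c = -5/2, d = -3.
So p(u) = -4u^3 - 2u^2 - (5/2)u - 3.
Check: p(0) = -3. ✓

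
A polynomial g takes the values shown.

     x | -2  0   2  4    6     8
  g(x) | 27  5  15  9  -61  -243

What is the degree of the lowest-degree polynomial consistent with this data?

3

Forward differences of the values at x = -2, 0, 2, 4, 6, 8:
  g  : 27  5  15  9  -61  -243
  Δ  : -22  10  -6  -70  -182
  Δ^2: 32  -16  -64  -112
  Δ^3: -48  -48  -48
  Δ^4: 0  0
  Δ^5: 0
The third differences are constant (-48) and nonzero, while all higher differences vanish, so the minimal degree is 3.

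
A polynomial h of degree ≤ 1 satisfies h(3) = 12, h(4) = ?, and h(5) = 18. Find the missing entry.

15

On equispaced nodes a degree-1 polynomial has vanishing second forward difference, so
  h(3) - 2·h(4) + h(5) = 0.
Substituting the known values and solving for h(4):
  -2·h(4) = -30
  h(4) = 15.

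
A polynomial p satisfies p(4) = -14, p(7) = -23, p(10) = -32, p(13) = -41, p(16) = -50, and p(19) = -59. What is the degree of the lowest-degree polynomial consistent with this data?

Forward differences of the values at s = 4, 7, 10, 13, 16, 19:
  p  : -14  -23  -32  -41  -50  -59
  Δ  : -9  -9  -9  -9  -9
  Δ^2: 0  0  0  0
  Δ^3: 0  0  0
  Δ^4: 0  0
  Δ^5: 0
The first differences are constant (-9) and nonzero, while all higher differences vanish, so the minimal degree is 1.

1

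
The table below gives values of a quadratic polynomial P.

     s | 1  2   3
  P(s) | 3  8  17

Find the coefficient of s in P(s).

-1

Write P(s) = as^2 + bs + c. Substituting each data point gives a linear system:
  a + b + c = 3
  4a + 2b + c = 8
  9a + 3b + c = 17
Solving the system yields a = 2, b = -1, c = 2.
So P(s) = 2s^2 - s + 2.
The coefficient of s is -1.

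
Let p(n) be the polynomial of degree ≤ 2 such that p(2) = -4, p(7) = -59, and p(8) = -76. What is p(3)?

Using the Lagrange interpolation formula with nodes 2, 7, 8:
  L_0(n) = (n - 7)(n - 8) / 30
  L_1(n) = (n - 2)(n - 8) / -5
  L_2(n) = (n - 2)(n - 7) / 6
Then p(n) = -4·L_0(n) - 59·L_1(n) - 76·L_2(n).
Expanding and collecting terms gives p(n) = -n² - 2n + 4.
Evaluating at n = 3: p(3) = -11.

-11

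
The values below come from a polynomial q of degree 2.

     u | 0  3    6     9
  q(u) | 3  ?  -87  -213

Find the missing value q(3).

The 3 known points determine the degree-2 polynomial uniquely.
Write q(u) = au^2 + bu + c. Substituting each data point gives a linear system:
  c = 3
  36a + 6b + c = -87
  81a + 9b + c = -213
Solving the system yields a = -3, b = 3, c = 3.
So q(u) = -3u^2 + 3u + 3.
Then q(3) = -15.

-15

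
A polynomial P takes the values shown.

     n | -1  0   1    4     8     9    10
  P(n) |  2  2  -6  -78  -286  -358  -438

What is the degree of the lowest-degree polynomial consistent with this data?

2

Divided differences on the nodes -1, 0, 1, 4, 8, 9, 10:
  order 0: 2  2  -6  -78  -286  -358  -438
  order 1: 0  -8  -24  -52  -72  -80
  order 2: -4  -4  -4  -4  -4
  order 3: 0  0  0  0
  order 4: 0  0  0
  order 5: 0  0
  order 6: 0
The order-2 divided differences are all -4 (nonzero) and every higher order vanishes, so the data lies on a polynomial of degree exactly 2.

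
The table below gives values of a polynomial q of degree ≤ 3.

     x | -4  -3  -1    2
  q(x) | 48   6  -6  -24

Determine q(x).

Write q(x) = ax^3 + bx^2 + cx + d. Substituting each data point gives a linear system:
  -64a + 16b - 4c + d = 48
  -27a + 9b - 3c + d = 6
  -a + b - c + d = -6
  8a + 4b + 2c + d = -24
Solving the system yields a = -2, b = -4, c = 4, d = 0.
So q(x) = -2x³ - 4x² + 4x.
Check: q(-3) = 6. ✓

q(x) = -2x^3 - 4x^2 + 4x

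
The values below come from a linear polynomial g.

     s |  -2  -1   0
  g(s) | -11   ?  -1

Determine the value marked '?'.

On equispaced nodes a degree-1 polynomial has vanishing second forward difference, so
  g(-2) - 2·g(-1) + g(0) = 0.
Substituting the known values and solving for g(-1):
  -2·g(-1) = 12
  g(-1) = -6.

-6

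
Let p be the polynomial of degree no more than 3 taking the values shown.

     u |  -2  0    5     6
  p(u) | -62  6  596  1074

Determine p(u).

Using the Lagrange interpolation formula with nodes -2, 0, 5, 6:
  L_0(u) = u(u - 5)(u - 6) / -112
  L_1(u) = (u + 2)(u - 5)(u - 6) / 60
  L_2(u) = (u + 2)u(u - 6) / -35
  L_3(u) = (u + 2)u(u - 5) / 48
Then p(u) = -62·L_0(u) + 6·L_1(u) + 596·L_2(u) + 1074·L_3(u).
Expanding and collecting terms gives p(u) = 6u³ - 6u² - 2u + 6.
Check: p(-2) = -62. ✓

p(u) = 6u^3 - 6u^2 - 2u + 6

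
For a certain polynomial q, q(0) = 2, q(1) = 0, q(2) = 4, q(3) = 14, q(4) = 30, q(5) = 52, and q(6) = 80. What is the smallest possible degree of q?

Forward differences of the values at n = 0, 1, 2, 3, 4, 5, 6:
  q  : 2  0  4  14  30  52  80
  Δ  : -2  4  10  16  22  28
  Δ^2: 6  6  6  6  6
  Δ^3: 0  0  0  0
  Δ^4: 0  0  0
  Δ^5: 0  0
  Δ^6: 0
The second differences are constant (6) and nonzero, while all higher differences vanish, so the minimal degree is 2.

2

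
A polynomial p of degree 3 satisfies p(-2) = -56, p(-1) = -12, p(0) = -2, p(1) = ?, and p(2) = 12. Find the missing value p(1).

-2

On equispaced nodes a degree-3 polynomial has vanishing fourth forward difference, so
  p(-2) - 4·p(-1) + 6·p(0) - 4·p(1) + p(2) = 0.
Substituting the known values and solving for p(1):
  -4·p(1) = 8
  p(1) = -2.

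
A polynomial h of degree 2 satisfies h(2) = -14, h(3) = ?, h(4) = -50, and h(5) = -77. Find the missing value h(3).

-29

The 3 known points determine the degree-2 polynomial uniquely.
Write h(t) = at^2 + bt + c. Substituting each data point gives a linear system:
  4a + 2b + c = -14
  16a + 4b + c = -50
  25a + 5b + c = -77
Solving the system yields a = -3, b = 0, c = -2.
So h(t) = -3t^2 - 2.
Then h(3) = -29.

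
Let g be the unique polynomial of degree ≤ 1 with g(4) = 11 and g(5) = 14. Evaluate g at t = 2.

5

Write g(t) = at + b. Substituting each data point gives a linear system:
  4a + b = 11
  5a + b = 14
Solving the system yields a = 3, b = -1.
So g(t) = 3t - 1.
Then g(2) = 5.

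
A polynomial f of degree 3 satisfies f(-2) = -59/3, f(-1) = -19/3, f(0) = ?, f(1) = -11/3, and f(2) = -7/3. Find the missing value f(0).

-3

The 4 known points determine the degree-3 polynomial uniquely.
Write f(u) = au^3 + bu^2 + cu + d. Substituting each data point gives a linear system:
  -8a + 4b - 2c + d = -59/3
  -a + b - c + d = -19/3
  a + b + c + d = -11/3
  8a + 4b + 2c + d = -7/3
Solving the system yields a = 1, b = -2, c = 1/3, d = -3.
So f(u) = u^3 - 2u^2 + (1/3)u - 3.
Then f(0) = -3.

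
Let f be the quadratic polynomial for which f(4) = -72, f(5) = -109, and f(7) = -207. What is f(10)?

-414

Write f(s) = as^2 + bs + c. Substituting each data point gives a linear system:
  16a + 4b + c = -72
  25a + 5b + c = -109
  49a + 7b + c = -207
Solving the system yields a = -4, b = -1, c = -4.
So f(s) = -4s² - s - 4.
Then f(10) = -414.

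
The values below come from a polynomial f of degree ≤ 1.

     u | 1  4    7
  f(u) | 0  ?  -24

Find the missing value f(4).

-12

The 2 known points determine the degree-1 polynomial uniquely.
Write f(u) = au + b. Substituting each data point gives a linear system:
  a + b = 0
  7a + b = -24
Solving the system yields a = -4, b = 4.
So f(u) = -4u + 4.
Then f(4) = -12.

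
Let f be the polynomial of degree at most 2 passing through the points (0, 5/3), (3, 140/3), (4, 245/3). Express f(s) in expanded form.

Using the Lagrange interpolation formula with nodes 0, 3, 4:
  L_0(s) = (s - 3)(s - 4) / 12
  L_1(s) = s(s - 4) / -3
  L_2(s) = s(s - 3) / 4
Then f(s) = 5/3·L_0(s) + 140/3·L_1(s) + 245/3·L_2(s).
Expanding and collecting terms gives f(s) = 5s² + 5/3.
Check: f(0) = 5/3. ✓

f(s) = 5s^2 + 5/3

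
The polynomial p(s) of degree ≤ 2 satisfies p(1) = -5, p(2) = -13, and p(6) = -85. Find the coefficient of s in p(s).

Write p(s) = as^2 + bs + c. Substituting each data point gives a linear system:
  a + b + c = -5
  4a + 2b + c = -13
  36a + 6b + c = -85
Solving the system yields a = -2, b = -2, c = -1.
So p(s) = -2s^2 - 2s - 1.
The coefficient of s is -2.

-2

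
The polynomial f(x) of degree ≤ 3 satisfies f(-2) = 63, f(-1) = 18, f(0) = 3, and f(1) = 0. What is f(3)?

Using the Lagrange interpolation formula with nodes -2, -1, 0, 1:
  L_0(x) = (x + 1)x(x - 1) / -6
  L_1(x) = (x + 2)x(x - 1) / 2
  L_2(x) = (x + 2)(x + 1)(x - 1) / -2
  L_3(x) = (x + 2)(x + 1)x / 6
Then f(x) = 63·L_0(x) + 18·L_1(x) + 3·L_2(x) + 0·L_3(x).
Expanding and collecting terms gives f(x) = -3x^3 + 6x^2 - 6x + 3.
Evaluating at x = 3: f(3) = -42.

-42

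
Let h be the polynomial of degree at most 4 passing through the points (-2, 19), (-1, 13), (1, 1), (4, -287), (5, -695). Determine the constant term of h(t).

5

Write h(t) = at^4 + bt^3 + ct^2 + dt + e. Substituting each data point gives a linear system:
  16a - 8b + 4c - 2d + e = 19
  a - b + c - d + e = 13
  a + b + c + d + e = 1
  256a + 64b + 16c + 4d + e = -287
  625a + 125b + 25c + 5d + e = -695
Solving the system yields a = -1, b = -1, c = 3, d = -5, e = 5.
So h(t) = -t⁴ - t³ + 3t² - 5t + 5.
The constant term is 5.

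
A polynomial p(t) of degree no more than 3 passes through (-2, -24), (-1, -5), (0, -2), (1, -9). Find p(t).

p(t) = t^3 - 5t^2 - 3t - 2

Using the Lagrange interpolation formula with nodes -2, -1, 0, 1:
  L_0(t) = (t + 1)t(t - 1) / -6
  L_1(t) = (t + 2)t(t - 1) / 2
  L_2(t) = (t + 2)(t + 1)(t - 1) / -2
  L_3(t) = (t + 2)(t + 1)t / 6
Then p(t) = -24·L_0(t) - 5·L_1(t) - 2·L_2(t) - 9·L_3(t).
Expanding and collecting terms gives p(t) = t^3 - 5t^2 - 3t - 2.
Check: p(-1) = -5. ✓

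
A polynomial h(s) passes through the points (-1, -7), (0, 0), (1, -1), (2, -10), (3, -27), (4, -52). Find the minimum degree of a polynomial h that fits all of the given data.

2

Forward differences of the values at s = -1, 0, 1, 2, 3, 4:
  h  : -7  0  -1  -10  -27  -52
  Δ  : 7  -1  -9  -17  -25
  Δ^2: -8  -8  -8  -8
  Δ^3: 0  0  0
  Δ^4: 0  0
  Δ^5: 0
The second differences are constant (-8) and nonzero, while all higher differences vanish, so the minimal degree is 2.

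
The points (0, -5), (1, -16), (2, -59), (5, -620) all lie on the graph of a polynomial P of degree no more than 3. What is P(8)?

-2333

Using the Lagrange interpolation formula with nodes 0, 1, 2, 5:
  L_0(x) = (x - 1)(x - 2)(x - 5) / -10
  L_1(x) = x(x - 2)(x - 5) / 4
  L_2(x) = x(x - 1)(x - 5) / -6
  L_3(x) = x(x - 1)(x - 2) / 60
Then P(x) = -5·L_0(x) - 16·L_1(x) - 59·L_2(x) - 620·L_3(x).
Expanding and collecting terms gives P(x) = -4x³ - 4x² - 3x - 5.
Evaluating at x = 8: P(8) = -2333.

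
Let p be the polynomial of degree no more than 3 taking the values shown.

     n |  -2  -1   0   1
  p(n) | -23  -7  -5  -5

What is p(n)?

Using the Lagrange interpolation formula with nodes -2, -1, 0, 1:
  L_0(n) = (n + 1)n(n - 1) / -6
  L_1(n) = (n + 2)n(n - 1) / 2
  L_2(n) = (n + 2)(n + 1)(n - 1) / -2
  L_3(n) = (n + 2)(n + 1)n / 6
Then p(n) = -23·L_0(n) - 7·L_1(n) - 5·L_2(n) - 5·L_3(n).
Expanding and collecting terms gives p(n) = 2n³ - n² - n - 5.
Check: p(-2) = -23. ✓

p(n) = 2n^3 - n^2 - n - 5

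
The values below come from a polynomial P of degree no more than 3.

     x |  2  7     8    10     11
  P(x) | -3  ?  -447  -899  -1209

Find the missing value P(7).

The 4 known points determine the degree-3 polynomial uniquely.
Write P(x) = ax^3 + bx^2 + cx + d. Substituting each data point gives a linear system:
  8a + 4b + 2c + d = -3
  512a + 64b + 8c + d = -447
  1000a + 100b + 10c + d = -899
  1331a + 121b + 11c + d = -1209
Solving the system yields a = -1, b = 1, c = 0, d = 1.
So P(x) = -x^3 + x^2 + 1.
Then P(7) = -293.

-293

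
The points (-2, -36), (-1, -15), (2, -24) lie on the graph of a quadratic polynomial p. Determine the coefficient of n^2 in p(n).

Write p(n) = an^2 + bn + c. Substituting each data point gives a linear system:
  4a - 2b + c = -36
  a - b + c = -15
  4a + 2b + c = -24
Solving the system yields a = -6, b = 3, c = -6.
So p(n) = -6n^2 + 3n - 6.
The leading coefficient is -6.

-6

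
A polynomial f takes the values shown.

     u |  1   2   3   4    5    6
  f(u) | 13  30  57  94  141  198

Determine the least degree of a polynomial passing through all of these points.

2

Forward differences of the values at u = 1, 2, 3, 4, 5, 6:
  f  : 13  30  57  94  141  198
  Δ  : 17  27  37  47  57
  Δ^2: 10  10  10  10
  Δ^3: 0  0  0
  Δ^4: 0  0
  Δ^5: 0
The second differences are constant (10) and nonzero, while all higher differences vanish, so the minimal degree is 2.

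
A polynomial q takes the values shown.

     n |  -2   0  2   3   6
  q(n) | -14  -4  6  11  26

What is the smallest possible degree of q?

Divided differences on the nodes -2, 0, 2, 3, 6:
  order 0: -14  -4  6  11  26
  order 1: 5  5  5  5
  order 2: 0  0  0
  order 3: 0  0
  order 4: 0
The order-1 divided differences are all 5 (nonzero) and every higher order vanishes, so the data lies on a polynomial of degree exactly 1.

1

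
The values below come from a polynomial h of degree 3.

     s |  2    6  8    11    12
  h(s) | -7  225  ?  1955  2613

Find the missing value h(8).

The 4 known points determine the degree-3 polynomial uniquely.
Write h(s) = as^3 + bs^2 + cs + d. Substituting each data point gives a linear system:
  8a + 4b + 2c + d = -7
  216a + 36b + 6c + d = 225
  1331a + 121b + 11c + d = 1955
  1728a + 144b + 12c + d = 2613
Solving the system yields a = 2, b = -6, c = 2, d = -3.
So h(s) = 2s^3 - 6s^2 + 2s - 3.
Then h(8) = 653.

653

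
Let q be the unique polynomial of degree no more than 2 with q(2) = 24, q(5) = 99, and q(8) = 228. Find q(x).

q(x) = 3x^2 + 4x + 4

Write q(x) = ax^2 + bx + c. Substituting each data point gives a linear system:
  4a + 2b + c = 24
  25a + 5b + c = 99
  64a + 8b + c = 228
Solving the system yields a = 3, b = 4, c = 4.
So q(x) = 3x² + 4x + 4.
Check: q(8) = 228. ✓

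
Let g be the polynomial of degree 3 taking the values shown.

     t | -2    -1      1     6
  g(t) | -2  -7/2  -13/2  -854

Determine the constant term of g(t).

1

Write g(t) = at^3 + bt^2 + ct + d. Substituting each data point gives a linear system:
  -8a + 4b - 2c + d = -2
  -a + b - c + d = -7/2
  a + b + c + d = -13/2
  216a + 36b + 6c + d = -854
Solving the system yields a = -3, b = -6, c = 3/2, d = 1.
So g(t) = -3t^3 - 6t^2 + (3/2)t + 1.
The constant term is 1.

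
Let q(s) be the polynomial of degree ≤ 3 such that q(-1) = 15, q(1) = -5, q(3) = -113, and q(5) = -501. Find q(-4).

300

Forward differences of the values at s = -1, 1, 3, 5:
  q  : 15  -5  -113  -501
  Δ  : -20  -108  -388
  Δ^2: -88  -280
  Δ^3: -192
The third differences are constant, confirming degree 3.
Interpolating (Newton forward form) and evaluating at s = -4 gives q(-4) = 300.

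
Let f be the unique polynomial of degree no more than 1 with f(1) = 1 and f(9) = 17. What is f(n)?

f(n) = 2n - 1

Using the Lagrange interpolation formula with nodes 1, 9:
  L_0(n) = (n - 9) / -8
  L_1(n) = (n - 1) / 8
Then f(n) = 1·L_0(n) + 17·L_1(n).
Expanding and collecting terms gives f(n) = 2n - 1.
Check: f(1) = 1. ✓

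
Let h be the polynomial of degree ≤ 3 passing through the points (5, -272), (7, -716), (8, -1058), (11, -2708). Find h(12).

Using the Lagrange interpolation formula with nodes 5, 7, 8, 11:
  L_0(n) = (n - 7)(n - 8)(n - 11) / -36
  L_1(n) = (n - 5)(n - 8)(n - 11) / 8
  L_2(n) = (n - 5)(n - 7)(n - 11) / -9
  L_3(n) = (n - 5)(n - 7)(n - 8) / 72
Then h(n) = -272·L_0(n) - 716·L_1(n) - 1058·L_2(n) - 2708·L_3(n).
Expanding and collecting terms gives h(n) = -2n^3 - 4n - 2.
Evaluating at n = 12: h(12) = -3506.

-3506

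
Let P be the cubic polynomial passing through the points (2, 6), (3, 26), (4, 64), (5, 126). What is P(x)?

Write P(x) = ax^3 + bx^2 + cx + d. Substituting each data point gives a linear system:
  8a + 4b + 2c + d = 6
  27a + 9b + 3c + d = 26
  64a + 16b + 4c + d = 64
  125a + 25b + 5c + d = 126
Solving the system yields a = 1, b = 0, c = 1, d = -4.
So P(x) = x^3 + x - 4.
Check: P(5) = 126. ✓

P(x) = x^3 + x - 4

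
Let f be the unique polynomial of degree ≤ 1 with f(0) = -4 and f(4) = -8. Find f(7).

Write f(u) = au + b. Substituting each data point gives a linear system:
  b = -4
  4a + b = -8
Solving the system yields a = -1, b = -4.
So f(u) = -u - 4.
Then f(7) = -11.

-11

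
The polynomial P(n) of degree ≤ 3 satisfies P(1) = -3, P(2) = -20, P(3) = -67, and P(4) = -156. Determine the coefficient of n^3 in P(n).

Write P(n) = an^3 + bn^2 + cn + d. Substituting each data point gives a linear system:
  a + b + c + d = -3
  8a + 4b + 2c + d = -20
  27a + 9b + 3c + d = -67
  64a + 16b + 4c + d = -156
Solving the system yields a = -2, b = -3, c = 6, d = -4.
So P(n) = -2n^3 - 3n^2 + 6n - 4.
The leading coefficient is -2.

-2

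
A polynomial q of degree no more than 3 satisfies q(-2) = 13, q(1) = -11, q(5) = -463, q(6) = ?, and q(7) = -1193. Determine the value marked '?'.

-771

The 4 known points determine the degree-3 polynomial uniquely.
Write q(t) = at^3 + bt^2 + ct + d. Substituting each data point gives a linear system:
  -8a + 4b - 2c + d = 13
  a + b + c + d = -11
  125a + 25b + 5c + d = -463
  343a + 49b + 7c + d = -1193
Solving the system yields a = -3, b = -3, c = -2, d = -3.
So q(t) = -3t³ - 3t² - 2t - 3.
Then q(6) = -771.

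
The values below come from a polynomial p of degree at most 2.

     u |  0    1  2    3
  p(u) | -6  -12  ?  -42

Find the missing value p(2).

On equispaced nodes a degree-2 polynomial has vanishing third forward difference, so
  - p(0) + 3·p(1) - 3·p(2) + p(3) = 0.
Substituting the known values and solving for p(2):
  -3·p(2) = 72
  p(2) = -24.

-24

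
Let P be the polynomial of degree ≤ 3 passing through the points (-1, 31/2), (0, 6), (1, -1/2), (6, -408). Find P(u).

Using the Lagrange interpolation formula with nodes -1, 0, 1, 6:
  L_0(u) = u(u - 1)(u - 6) / -14
  L_1(u) = (u + 1)(u - 1)(u - 6) / 6
  L_2(u) = (u + 1)u(u - 6) / -10
  L_3(u) = (u + 1)u(u - 1) / 210
Then P(u) = 31/2·L_0(u) + 6·L_1(u) - 1/2·L_2(u) - 408·L_3(u).
Expanding and collecting terms gives P(u) = -2u³ + (3/2)u² - 6u + 6.
Check: P(1) = -1/2. ✓

P(u) = -2u^3 + (3/2)u^2 - 6u + 6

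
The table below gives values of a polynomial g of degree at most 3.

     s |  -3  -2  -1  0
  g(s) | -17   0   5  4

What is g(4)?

Forward differences of the values at s = -3, -2, -1, 0:
  g  : -17  0  5  4
  Δ  : 17  5  -1
  Δ^2: -12  -6
  Δ^3: 6
The third differences are constant, confirming degree 3.
Interpolating (Newton forward form) and evaluating at s = 4 gives g(4) = 60.

60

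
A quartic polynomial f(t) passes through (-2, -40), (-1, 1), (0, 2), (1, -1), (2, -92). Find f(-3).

-277

Using the Lagrange interpolation formula with nodes -2, -1, 0, 1, 2:
  L_0(t) = (t + 1)t(t - 1)(t - 2) / 24
  L_1(t) = (t + 2)t(t - 1)(t - 2) / -6
  L_2(t) = (t + 2)(t + 1)(t - 1)(t - 2) / 4
  L_3(t) = (t + 2)(t + 1)t(t - 2) / -6
  L_4(t) = (t + 2)(t + 1)t(t - 1) / 24
Then f(t) = -40·L_0(t) + 1·L_1(t) + 2·L_2(t) - 1·L_3(t) - 92·L_4(t).
Expanding and collecting terms gives f(t) = -5t^4 - 4t^3 + 3t^2 + 3t + 2.
Evaluating at t = -3: f(-3) = -277.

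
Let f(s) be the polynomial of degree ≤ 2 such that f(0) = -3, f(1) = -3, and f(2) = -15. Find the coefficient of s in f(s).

6

Write f(s) = as^2 + bs + c. Substituting each data point gives a linear system:
  c = -3
  a + b + c = -3
  4a + 2b + c = -15
Solving the system yields a = -6, b = 6, c = -3.
So f(s) = -6s^2 + 6s - 3.
The coefficient of s is 6.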